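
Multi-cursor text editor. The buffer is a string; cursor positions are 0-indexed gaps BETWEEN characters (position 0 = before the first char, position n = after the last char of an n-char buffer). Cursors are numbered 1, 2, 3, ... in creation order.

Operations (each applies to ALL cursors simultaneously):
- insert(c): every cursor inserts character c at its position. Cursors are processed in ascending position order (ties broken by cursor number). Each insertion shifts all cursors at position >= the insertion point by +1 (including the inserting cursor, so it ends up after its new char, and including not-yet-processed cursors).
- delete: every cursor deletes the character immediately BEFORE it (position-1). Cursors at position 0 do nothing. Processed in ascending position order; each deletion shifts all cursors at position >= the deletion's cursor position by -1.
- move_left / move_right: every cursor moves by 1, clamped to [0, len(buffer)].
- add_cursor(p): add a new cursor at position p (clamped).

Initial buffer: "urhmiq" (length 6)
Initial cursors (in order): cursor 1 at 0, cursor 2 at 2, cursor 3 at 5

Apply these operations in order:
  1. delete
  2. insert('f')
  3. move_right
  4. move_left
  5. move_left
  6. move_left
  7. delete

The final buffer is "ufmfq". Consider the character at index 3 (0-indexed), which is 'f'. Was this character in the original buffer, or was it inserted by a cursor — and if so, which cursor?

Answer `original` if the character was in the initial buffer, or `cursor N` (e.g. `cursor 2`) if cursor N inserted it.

After op 1 (delete): buffer="uhmq" (len 4), cursors c1@0 c2@1 c3@3, authorship ....
After op 2 (insert('f')): buffer="fufhmfq" (len 7), cursors c1@1 c2@3 c3@6, authorship 1.2..3.
After op 3 (move_right): buffer="fufhmfq" (len 7), cursors c1@2 c2@4 c3@7, authorship 1.2..3.
After op 4 (move_left): buffer="fufhmfq" (len 7), cursors c1@1 c2@3 c3@6, authorship 1.2..3.
After op 5 (move_left): buffer="fufhmfq" (len 7), cursors c1@0 c2@2 c3@5, authorship 1.2..3.
After op 6 (move_left): buffer="fufhmfq" (len 7), cursors c1@0 c2@1 c3@4, authorship 1.2..3.
After op 7 (delete): buffer="ufmfq" (len 5), cursors c1@0 c2@0 c3@2, authorship .2.3.
Authorship (.=original, N=cursor N): . 2 . 3 .
Index 3: author = 3

Answer: cursor 3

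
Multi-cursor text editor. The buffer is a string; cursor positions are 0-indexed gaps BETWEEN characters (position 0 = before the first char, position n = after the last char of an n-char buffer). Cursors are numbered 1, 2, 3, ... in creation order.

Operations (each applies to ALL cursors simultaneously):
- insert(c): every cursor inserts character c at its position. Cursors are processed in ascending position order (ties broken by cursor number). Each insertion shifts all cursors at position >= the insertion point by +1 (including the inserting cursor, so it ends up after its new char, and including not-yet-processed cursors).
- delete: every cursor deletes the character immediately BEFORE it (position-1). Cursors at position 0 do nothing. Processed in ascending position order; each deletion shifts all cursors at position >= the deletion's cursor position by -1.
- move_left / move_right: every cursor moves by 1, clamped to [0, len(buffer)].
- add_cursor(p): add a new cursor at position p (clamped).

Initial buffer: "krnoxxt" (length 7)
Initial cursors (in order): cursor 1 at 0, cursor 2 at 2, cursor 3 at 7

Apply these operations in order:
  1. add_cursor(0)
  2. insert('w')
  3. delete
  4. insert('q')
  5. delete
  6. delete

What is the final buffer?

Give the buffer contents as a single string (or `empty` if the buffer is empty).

After op 1 (add_cursor(0)): buffer="krnoxxt" (len 7), cursors c1@0 c4@0 c2@2 c3@7, authorship .......
After op 2 (insert('w')): buffer="wwkrwnoxxtw" (len 11), cursors c1@2 c4@2 c2@5 c3@11, authorship 14..2.....3
After op 3 (delete): buffer="krnoxxt" (len 7), cursors c1@0 c4@0 c2@2 c3@7, authorship .......
After op 4 (insert('q')): buffer="qqkrqnoxxtq" (len 11), cursors c1@2 c4@2 c2@5 c3@11, authorship 14..2.....3
After op 5 (delete): buffer="krnoxxt" (len 7), cursors c1@0 c4@0 c2@2 c3@7, authorship .......
After op 6 (delete): buffer="knoxx" (len 5), cursors c1@0 c4@0 c2@1 c3@5, authorship .....

Answer: knoxx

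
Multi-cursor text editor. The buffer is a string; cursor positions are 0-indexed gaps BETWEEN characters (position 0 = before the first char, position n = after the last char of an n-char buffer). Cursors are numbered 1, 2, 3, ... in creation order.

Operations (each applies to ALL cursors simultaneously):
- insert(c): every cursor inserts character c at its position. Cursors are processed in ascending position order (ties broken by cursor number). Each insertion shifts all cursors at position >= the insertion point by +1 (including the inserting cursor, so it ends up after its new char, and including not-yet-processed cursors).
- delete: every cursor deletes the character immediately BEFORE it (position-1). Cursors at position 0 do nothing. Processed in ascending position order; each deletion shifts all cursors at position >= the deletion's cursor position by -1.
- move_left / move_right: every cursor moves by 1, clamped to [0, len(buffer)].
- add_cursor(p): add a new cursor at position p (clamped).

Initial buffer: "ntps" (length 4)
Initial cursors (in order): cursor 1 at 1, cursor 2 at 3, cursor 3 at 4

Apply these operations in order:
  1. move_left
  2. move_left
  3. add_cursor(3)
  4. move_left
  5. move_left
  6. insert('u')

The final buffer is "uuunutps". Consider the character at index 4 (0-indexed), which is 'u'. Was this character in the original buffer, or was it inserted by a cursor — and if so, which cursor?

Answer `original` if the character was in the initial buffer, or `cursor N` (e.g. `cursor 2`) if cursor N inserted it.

Answer: cursor 4

Derivation:
After op 1 (move_left): buffer="ntps" (len 4), cursors c1@0 c2@2 c3@3, authorship ....
After op 2 (move_left): buffer="ntps" (len 4), cursors c1@0 c2@1 c3@2, authorship ....
After op 3 (add_cursor(3)): buffer="ntps" (len 4), cursors c1@0 c2@1 c3@2 c4@3, authorship ....
After op 4 (move_left): buffer="ntps" (len 4), cursors c1@0 c2@0 c3@1 c4@2, authorship ....
After op 5 (move_left): buffer="ntps" (len 4), cursors c1@0 c2@0 c3@0 c4@1, authorship ....
After op 6 (insert('u')): buffer="uuunutps" (len 8), cursors c1@3 c2@3 c3@3 c4@5, authorship 123.4...
Authorship (.=original, N=cursor N): 1 2 3 . 4 . . .
Index 4: author = 4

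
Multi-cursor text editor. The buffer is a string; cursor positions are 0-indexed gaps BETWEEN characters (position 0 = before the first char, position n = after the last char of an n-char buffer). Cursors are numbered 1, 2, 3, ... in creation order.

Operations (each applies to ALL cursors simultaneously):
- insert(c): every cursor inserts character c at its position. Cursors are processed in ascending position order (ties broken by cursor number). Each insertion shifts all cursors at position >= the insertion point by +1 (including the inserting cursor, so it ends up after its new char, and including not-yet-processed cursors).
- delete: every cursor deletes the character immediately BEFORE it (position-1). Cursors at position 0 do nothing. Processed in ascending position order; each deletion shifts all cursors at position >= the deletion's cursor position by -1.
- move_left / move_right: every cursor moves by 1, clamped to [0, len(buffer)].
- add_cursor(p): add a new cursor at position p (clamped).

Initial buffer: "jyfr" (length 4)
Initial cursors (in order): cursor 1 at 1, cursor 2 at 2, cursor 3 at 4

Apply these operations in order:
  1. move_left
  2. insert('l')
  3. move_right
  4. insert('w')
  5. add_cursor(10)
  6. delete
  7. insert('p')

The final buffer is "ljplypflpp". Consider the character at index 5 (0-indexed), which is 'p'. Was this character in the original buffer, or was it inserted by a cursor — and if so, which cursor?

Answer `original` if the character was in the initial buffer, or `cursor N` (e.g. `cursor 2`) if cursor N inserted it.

After op 1 (move_left): buffer="jyfr" (len 4), cursors c1@0 c2@1 c3@3, authorship ....
After op 2 (insert('l')): buffer="ljlyflr" (len 7), cursors c1@1 c2@3 c3@6, authorship 1.2..3.
After op 3 (move_right): buffer="ljlyflr" (len 7), cursors c1@2 c2@4 c3@7, authorship 1.2..3.
After op 4 (insert('w')): buffer="ljwlywflrw" (len 10), cursors c1@3 c2@6 c3@10, authorship 1.12.2.3.3
After op 5 (add_cursor(10)): buffer="ljwlywflrw" (len 10), cursors c1@3 c2@6 c3@10 c4@10, authorship 1.12.2.3.3
After op 6 (delete): buffer="ljlyfl" (len 6), cursors c1@2 c2@4 c3@6 c4@6, authorship 1.2..3
After op 7 (insert('p')): buffer="ljplypflpp" (len 10), cursors c1@3 c2@6 c3@10 c4@10, authorship 1.12.2.334
Authorship (.=original, N=cursor N): 1 . 1 2 . 2 . 3 3 4
Index 5: author = 2

Answer: cursor 2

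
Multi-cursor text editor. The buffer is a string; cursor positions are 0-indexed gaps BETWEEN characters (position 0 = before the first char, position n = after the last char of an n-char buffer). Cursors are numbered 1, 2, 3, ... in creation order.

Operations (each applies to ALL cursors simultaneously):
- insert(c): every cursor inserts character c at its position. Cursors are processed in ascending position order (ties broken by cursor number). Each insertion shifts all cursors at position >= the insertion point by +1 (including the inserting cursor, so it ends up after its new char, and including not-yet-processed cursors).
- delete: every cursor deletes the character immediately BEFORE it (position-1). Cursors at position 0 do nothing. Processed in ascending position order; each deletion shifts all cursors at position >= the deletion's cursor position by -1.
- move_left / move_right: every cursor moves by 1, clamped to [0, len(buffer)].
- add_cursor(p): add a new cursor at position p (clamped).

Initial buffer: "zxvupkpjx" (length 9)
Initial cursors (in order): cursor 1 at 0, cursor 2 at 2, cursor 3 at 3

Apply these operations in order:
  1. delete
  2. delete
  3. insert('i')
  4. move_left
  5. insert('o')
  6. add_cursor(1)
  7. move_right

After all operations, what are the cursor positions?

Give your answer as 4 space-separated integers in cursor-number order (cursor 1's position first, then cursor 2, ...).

Answer: 6 6 6 2

Derivation:
After op 1 (delete): buffer="zupkpjx" (len 7), cursors c1@0 c2@1 c3@1, authorship .......
After op 2 (delete): buffer="upkpjx" (len 6), cursors c1@0 c2@0 c3@0, authorship ......
After op 3 (insert('i')): buffer="iiiupkpjx" (len 9), cursors c1@3 c2@3 c3@3, authorship 123......
After op 4 (move_left): buffer="iiiupkpjx" (len 9), cursors c1@2 c2@2 c3@2, authorship 123......
After op 5 (insert('o')): buffer="iioooiupkpjx" (len 12), cursors c1@5 c2@5 c3@5, authorship 121233......
After op 6 (add_cursor(1)): buffer="iioooiupkpjx" (len 12), cursors c4@1 c1@5 c2@5 c3@5, authorship 121233......
After op 7 (move_right): buffer="iioooiupkpjx" (len 12), cursors c4@2 c1@6 c2@6 c3@6, authorship 121233......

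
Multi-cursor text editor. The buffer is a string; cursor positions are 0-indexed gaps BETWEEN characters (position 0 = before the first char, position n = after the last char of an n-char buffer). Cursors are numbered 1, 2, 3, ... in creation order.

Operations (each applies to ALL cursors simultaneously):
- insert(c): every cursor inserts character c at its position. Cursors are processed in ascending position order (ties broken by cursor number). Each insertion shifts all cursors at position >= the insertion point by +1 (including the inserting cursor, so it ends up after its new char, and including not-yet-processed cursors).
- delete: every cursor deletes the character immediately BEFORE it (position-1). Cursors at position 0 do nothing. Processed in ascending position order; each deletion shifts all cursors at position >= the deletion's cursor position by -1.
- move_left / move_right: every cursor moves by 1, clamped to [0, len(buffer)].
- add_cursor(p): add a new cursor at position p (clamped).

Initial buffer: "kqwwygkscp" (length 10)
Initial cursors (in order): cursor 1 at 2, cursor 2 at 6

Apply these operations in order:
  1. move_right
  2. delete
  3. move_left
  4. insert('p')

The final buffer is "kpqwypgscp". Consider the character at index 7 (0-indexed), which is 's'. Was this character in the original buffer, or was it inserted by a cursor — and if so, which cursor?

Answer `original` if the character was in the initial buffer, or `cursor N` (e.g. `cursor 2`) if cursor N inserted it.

After op 1 (move_right): buffer="kqwwygkscp" (len 10), cursors c1@3 c2@7, authorship ..........
After op 2 (delete): buffer="kqwygscp" (len 8), cursors c1@2 c2@5, authorship ........
After op 3 (move_left): buffer="kqwygscp" (len 8), cursors c1@1 c2@4, authorship ........
After op 4 (insert('p')): buffer="kpqwypgscp" (len 10), cursors c1@2 c2@6, authorship .1...2....
Authorship (.=original, N=cursor N): . 1 . . . 2 . . . .
Index 7: author = original

Answer: original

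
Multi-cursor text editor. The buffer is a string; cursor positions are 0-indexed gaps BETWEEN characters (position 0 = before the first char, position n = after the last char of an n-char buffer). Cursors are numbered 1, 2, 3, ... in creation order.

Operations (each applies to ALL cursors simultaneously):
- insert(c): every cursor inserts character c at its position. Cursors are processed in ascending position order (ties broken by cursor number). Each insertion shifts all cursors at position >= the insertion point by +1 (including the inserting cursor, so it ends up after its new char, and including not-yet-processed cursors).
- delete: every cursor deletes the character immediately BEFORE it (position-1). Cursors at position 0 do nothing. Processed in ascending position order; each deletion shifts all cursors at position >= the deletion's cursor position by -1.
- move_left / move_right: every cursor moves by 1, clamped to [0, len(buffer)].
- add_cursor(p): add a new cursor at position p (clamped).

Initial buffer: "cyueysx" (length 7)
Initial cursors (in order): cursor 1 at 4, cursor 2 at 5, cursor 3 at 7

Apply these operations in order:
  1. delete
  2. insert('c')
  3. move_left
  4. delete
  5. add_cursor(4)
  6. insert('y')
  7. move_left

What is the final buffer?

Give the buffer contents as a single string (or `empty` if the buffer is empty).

After op 1 (delete): buffer="cyus" (len 4), cursors c1@3 c2@3 c3@4, authorship ....
After op 2 (insert('c')): buffer="cyuccsc" (len 7), cursors c1@5 c2@5 c3@7, authorship ...12.3
After op 3 (move_left): buffer="cyuccsc" (len 7), cursors c1@4 c2@4 c3@6, authorship ...12.3
After op 4 (delete): buffer="cycc" (len 4), cursors c1@2 c2@2 c3@3, authorship ..23
After op 5 (add_cursor(4)): buffer="cycc" (len 4), cursors c1@2 c2@2 c3@3 c4@4, authorship ..23
After op 6 (insert('y')): buffer="cyyycycy" (len 8), cursors c1@4 c2@4 c3@6 c4@8, authorship ..122334
After op 7 (move_left): buffer="cyyycycy" (len 8), cursors c1@3 c2@3 c3@5 c4@7, authorship ..122334

Answer: cyyycycy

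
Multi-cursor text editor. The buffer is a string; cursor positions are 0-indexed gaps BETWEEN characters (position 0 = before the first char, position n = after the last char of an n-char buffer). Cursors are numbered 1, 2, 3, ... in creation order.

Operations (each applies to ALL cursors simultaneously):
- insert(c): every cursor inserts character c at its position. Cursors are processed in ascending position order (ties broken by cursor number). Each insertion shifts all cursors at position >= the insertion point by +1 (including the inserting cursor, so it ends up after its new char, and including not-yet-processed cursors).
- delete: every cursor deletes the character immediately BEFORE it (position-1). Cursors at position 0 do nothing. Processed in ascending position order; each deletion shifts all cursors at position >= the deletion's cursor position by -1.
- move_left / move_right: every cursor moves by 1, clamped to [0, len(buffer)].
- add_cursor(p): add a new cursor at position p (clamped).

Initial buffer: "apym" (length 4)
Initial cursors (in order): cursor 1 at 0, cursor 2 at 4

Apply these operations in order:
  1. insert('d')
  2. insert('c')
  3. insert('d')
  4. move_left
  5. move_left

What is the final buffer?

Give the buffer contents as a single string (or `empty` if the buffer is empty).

After op 1 (insert('d')): buffer="dapymd" (len 6), cursors c1@1 c2@6, authorship 1....2
After op 2 (insert('c')): buffer="dcapymdc" (len 8), cursors c1@2 c2@8, authorship 11....22
After op 3 (insert('d')): buffer="dcdapymdcd" (len 10), cursors c1@3 c2@10, authorship 111....222
After op 4 (move_left): buffer="dcdapymdcd" (len 10), cursors c1@2 c2@9, authorship 111....222
After op 5 (move_left): buffer="dcdapymdcd" (len 10), cursors c1@1 c2@8, authorship 111....222

Answer: dcdapymdcd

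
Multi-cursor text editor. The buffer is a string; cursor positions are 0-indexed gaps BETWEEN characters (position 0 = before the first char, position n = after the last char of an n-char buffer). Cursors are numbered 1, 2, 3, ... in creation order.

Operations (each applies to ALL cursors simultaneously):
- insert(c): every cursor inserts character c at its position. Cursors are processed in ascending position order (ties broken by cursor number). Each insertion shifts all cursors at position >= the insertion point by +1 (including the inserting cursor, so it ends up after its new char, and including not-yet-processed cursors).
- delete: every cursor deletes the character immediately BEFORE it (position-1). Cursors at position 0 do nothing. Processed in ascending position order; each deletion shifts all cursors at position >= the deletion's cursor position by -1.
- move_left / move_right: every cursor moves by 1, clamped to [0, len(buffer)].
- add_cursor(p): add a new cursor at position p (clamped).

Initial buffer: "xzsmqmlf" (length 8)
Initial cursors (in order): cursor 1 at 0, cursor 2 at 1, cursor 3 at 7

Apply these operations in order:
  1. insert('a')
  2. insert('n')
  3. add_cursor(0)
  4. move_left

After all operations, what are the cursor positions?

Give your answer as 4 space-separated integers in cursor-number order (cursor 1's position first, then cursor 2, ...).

Answer: 1 4 12 0

Derivation:
After op 1 (insert('a')): buffer="axazsmqmlaf" (len 11), cursors c1@1 c2@3 c3@10, authorship 1.2......3.
After op 2 (insert('n')): buffer="anxanzsmqmlanf" (len 14), cursors c1@2 c2@5 c3@13, authorship 11.22......33.
After op 3 (add_cursor(0)): buffer="anxanzsmqmlanf" (len 14), cursors c4@0 c1@2 c2@5 c3@13, authorship 11.22......33.
After op 4 (move_left): buffer="anxanzsmqmlanf" (len 14), cursors c4@0 c1@1 c2@4 c3@12, authorship 11.22......33.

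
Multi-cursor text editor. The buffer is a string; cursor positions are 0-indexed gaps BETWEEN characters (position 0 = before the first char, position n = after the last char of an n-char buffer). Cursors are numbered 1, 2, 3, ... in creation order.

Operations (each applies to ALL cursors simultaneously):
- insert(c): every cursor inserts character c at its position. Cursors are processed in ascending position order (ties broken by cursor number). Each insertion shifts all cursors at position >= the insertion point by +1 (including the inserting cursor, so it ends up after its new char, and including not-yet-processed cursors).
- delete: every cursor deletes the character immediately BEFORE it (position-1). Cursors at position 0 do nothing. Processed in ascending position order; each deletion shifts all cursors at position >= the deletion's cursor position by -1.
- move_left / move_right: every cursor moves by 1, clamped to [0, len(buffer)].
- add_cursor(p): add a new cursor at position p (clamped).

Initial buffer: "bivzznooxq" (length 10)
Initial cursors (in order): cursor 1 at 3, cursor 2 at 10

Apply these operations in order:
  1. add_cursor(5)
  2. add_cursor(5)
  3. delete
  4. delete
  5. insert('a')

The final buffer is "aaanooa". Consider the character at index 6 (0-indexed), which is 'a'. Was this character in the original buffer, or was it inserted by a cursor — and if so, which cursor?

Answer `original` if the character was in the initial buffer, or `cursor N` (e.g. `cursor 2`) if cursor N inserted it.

After op 1 (add_cursor(5)): buffer="bivzznooxq" (len 10), cursors c1@3 c3@5 c2@10, authorship ..........
After op 2 (add_cursor(5)): buffer="bivzznooxq" (len 10), cursors c1@3 c3@5 c4@5 c2@10, authorship ..........
After op 3 (delete): buffer="binoox" (len 6), cursors c1@2 c3@2 c4@2 c2@6, authorship ......
After op 4 (delete): buffer="noo" (len 3), cursors c1@0 c3@0 c4@0 c2@3, authorship ...
After op 5 (insert('a')): buffer="aaanooa" (len 7), cursors c1@3 c3@3 c4@3 c2@7, authorship 134...2
Authorship (.=original, N=cursor N): 1 3 4 . . . 2
Index 6: author = 2

Answer: cursor 2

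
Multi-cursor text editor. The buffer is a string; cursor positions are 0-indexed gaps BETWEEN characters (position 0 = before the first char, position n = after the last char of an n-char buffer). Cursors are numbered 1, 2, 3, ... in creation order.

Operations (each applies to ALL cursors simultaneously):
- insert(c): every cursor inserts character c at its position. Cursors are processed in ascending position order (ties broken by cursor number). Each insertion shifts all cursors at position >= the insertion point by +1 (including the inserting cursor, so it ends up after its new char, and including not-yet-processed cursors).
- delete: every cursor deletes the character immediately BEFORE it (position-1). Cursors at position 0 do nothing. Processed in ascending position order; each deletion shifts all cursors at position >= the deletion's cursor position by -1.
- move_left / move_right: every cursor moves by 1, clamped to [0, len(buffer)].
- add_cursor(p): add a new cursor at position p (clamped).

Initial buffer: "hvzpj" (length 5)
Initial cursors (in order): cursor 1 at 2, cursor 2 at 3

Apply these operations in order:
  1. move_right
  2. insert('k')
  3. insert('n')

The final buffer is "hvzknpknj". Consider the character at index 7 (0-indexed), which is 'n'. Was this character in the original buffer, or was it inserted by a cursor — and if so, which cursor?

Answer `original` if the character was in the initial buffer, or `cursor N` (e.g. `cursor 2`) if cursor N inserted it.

After op 1 (move_right): buffer="hvzpj" (len 5), cursors c1@3 c2@4, authorship .....
After op 2 (insert('k')): buffer="hvzkpkj" (len 7), cursors c1@4 c2@6, authorship ...1.2.
After op 3 (insert('n')): buffer="hvzknpknj" (len 9), cursors c1@5 c2@8, authorship ...11.22.
Authorship (.=original, N=cursor N): . . . 1 1 . 2 2 .
Index 7: author = 2

Answer: cursor 2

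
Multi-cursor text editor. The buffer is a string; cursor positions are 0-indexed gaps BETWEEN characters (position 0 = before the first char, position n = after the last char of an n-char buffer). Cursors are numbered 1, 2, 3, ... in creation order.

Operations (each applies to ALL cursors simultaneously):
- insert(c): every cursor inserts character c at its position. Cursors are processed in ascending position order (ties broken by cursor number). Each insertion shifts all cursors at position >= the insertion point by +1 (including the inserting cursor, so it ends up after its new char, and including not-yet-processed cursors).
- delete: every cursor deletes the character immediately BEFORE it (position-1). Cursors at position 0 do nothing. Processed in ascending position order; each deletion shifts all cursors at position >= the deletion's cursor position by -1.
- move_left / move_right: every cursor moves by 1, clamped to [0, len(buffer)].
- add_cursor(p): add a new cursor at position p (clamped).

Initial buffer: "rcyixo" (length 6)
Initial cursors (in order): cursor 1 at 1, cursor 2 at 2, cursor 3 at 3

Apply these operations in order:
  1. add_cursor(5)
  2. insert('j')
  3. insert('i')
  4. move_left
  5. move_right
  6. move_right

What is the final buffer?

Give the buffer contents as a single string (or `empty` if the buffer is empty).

After op 1 (add_cursor(5)): buffer="rcyixo" (len 6), cursors c1@1 c2@2 c3@3 c4@5, authorship ......
After op 2 (insert('j')): buffer="rjcjyjixjo" (len 10), cursors c1@2 c2@4 c3@6 c4@9, authorship .1.2.3..4.
After op 3 (insert('i')): buffer="rjicjiyjiixjio" (len 14), cursors c1@3 c2@6 c3@9 c4@13, authorship .11.22.33..44.
After op 4 (move_left): buffer="rjicjiyjiixjio" (len 14), cursors c1@2 c2@5 c3@8 c4@12, authorship .11.22.33..44.
After op 5 (move_right): buffer="rjicjiyjiixjio" (len 14), cursors c1@3 c2@6 c3@9 c4@13, authorship .11.22.33..44.
After op 6 (move_right): buffer="rjicjiyjiixjio" (len 14), cursors c1@4 c2@7 c3@10 c4@14, authorship .11.22.33..44.

Answer: rjicjiyjiixjio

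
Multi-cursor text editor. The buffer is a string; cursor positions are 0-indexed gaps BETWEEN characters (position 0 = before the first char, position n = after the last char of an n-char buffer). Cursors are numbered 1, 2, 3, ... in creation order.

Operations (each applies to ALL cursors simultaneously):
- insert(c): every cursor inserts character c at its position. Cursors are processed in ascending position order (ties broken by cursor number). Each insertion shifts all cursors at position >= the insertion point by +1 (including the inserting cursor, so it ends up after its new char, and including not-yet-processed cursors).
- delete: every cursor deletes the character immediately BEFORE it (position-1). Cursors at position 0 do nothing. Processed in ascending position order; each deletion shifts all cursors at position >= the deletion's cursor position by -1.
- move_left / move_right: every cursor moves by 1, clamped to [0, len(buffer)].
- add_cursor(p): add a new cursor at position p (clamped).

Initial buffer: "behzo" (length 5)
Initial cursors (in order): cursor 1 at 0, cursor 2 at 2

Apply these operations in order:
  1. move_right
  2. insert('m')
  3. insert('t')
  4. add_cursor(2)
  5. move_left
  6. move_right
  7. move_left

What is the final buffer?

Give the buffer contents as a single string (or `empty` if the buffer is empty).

After op 1 (move_right): buffer="behzo" (len 5), cursors c1@1 c2@3, authorship .....
After op 2 (insert('m')): buffer="bmehmzo" (len 7), cursors c1@2 c2@5, authorship .1..2..
After op 3 (insert('t')): buffer="bmtehmtzo" (len 9), cursors c1@3 c2@7, authorship .11..22..
After op 4 (add_cursor(2)): buffer="bmtehmtzo" (len 9), cursors c3@2 c1@3 c2@7, authorship .11..22..
After op 5 (move_left): buffer="bmtehmtzo" (len 9), cursors c3@1 c1@2 c2@6, authorship .11..22..
After op 6 (move_right): buffer="bmtehmtzo" (len 9), cursors c3@2 c1@3 c2@7, authorship .11..22..
After op 7 (move_left): buffer="bmtehmtzo" (len 9), cursors c3@1 c1@2 c2@6, authorship .11..22..

Answer: bmtehmtzo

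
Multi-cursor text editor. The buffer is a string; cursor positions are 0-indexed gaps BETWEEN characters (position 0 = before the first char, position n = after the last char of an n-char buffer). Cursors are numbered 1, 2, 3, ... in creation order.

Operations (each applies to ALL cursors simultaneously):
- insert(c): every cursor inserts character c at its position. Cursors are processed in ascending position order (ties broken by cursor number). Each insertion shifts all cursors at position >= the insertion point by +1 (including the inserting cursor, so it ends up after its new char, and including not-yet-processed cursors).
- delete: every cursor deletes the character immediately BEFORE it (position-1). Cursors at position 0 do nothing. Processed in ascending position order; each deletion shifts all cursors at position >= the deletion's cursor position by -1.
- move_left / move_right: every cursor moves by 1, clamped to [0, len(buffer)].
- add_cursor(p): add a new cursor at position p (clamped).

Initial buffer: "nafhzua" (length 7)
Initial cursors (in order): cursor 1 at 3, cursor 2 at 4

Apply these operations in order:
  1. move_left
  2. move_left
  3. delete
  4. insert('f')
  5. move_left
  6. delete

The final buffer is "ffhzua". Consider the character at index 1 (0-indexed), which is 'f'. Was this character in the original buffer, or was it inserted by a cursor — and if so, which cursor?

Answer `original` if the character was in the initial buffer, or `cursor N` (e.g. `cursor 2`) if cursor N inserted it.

Answer: original

Derivation:
After op 1 (move_left): buffer="nafhzua" (len 7), cursors c1@2 c2@3, authorship .......
After op 2 (move_left): buffer="nafhzua" (len 7), cursors c1@1 c2@2, authorship .......
After op 3 (delete): buffer="fhzua" (len 5), cursors c1@0 c2@0, authorship .....
After op 4 (insert('f')): buffer="fffhzua" (len 7), cursors c1@2 c2@2, authorship 12.....
After op 5 (move_left): buffer="fffhzua" (len 7), cursors c1@1 c2@1, authorship 12.....
After op 6 (delete): buffer="ffhzua" (len 6), cursors c1@0 c2@0, authorship 2.....
Authorship (.=original, N=cursor N): 2 . . . . .
Index 1: author = original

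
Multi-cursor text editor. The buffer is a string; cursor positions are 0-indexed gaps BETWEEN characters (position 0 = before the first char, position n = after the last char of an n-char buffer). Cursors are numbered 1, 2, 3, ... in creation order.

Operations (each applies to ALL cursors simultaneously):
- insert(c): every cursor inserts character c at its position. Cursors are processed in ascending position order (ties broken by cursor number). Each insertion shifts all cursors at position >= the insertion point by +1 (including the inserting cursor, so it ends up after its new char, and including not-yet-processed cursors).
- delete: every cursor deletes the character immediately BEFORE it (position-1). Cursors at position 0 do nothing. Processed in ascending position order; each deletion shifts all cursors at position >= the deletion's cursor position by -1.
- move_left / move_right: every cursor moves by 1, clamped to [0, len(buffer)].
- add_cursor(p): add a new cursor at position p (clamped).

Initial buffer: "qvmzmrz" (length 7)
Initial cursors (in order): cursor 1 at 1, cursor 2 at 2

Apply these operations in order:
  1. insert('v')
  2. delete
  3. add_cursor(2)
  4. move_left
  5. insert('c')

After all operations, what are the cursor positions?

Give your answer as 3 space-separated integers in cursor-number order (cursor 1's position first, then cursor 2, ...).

After op 1 (insert('v')): buffer="qvvvmzmrz" (len 9), cursors c1@2 c2@4, authorship .1.2.....
After op 2 (delete): buffer="qvmzmrz" (len 7), cursors c1@1 c2@2, authorship .......
After op 3 (add_cursor(2)): buffer="qvmzmrz" (len 7), cursors c1@1 c2@2 c3@2, authorship .......
After op 4 (move_left): buffer="qvmzmrz" (len 7), cursors c1@0 c2@1 c3@1, authorship .......
After op 5 (insert('c')): buffer="cqccvmzmrz" (len 10), cursors c1@1 c2@4 c3@4, authorship 1.23......

Answer: 1 4 4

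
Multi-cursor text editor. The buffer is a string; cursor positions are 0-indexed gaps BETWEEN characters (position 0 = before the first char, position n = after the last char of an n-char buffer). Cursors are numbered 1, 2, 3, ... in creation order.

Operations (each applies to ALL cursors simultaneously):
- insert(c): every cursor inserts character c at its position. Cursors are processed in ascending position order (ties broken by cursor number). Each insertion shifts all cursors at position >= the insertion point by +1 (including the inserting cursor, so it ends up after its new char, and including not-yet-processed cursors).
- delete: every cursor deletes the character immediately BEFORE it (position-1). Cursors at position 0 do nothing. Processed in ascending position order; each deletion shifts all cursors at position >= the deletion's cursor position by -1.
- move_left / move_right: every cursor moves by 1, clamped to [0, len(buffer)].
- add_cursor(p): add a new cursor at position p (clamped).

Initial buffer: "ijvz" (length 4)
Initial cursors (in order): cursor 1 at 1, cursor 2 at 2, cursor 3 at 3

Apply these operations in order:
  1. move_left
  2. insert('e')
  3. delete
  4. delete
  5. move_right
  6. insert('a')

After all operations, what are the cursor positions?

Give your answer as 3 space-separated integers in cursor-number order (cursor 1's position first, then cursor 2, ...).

Answer: 4 4 4

Derivation:
After op 1 (move_left): buffer="ijvz" (len 4), cursors c1@0 c2@1 c3@2, authorship ....
After op 2 (insert('e')): buffer="eiejevz" (len 7), cursors c1@1 c2@3 c3@5, authorship 1.2.3..
After op 3 (delete): buffer="ijvz" (len 4), cursors c1@0 c2@1 c3@2, authorship ....
After op 4 (delete): buffer="vz" (len 2), cursors c1@0 c2@0 c3@0, authorship ..
After op 5 (move_right): buffer="vz" (len 2), cursors c1@1 c2@1 c3@1, authorship ..
After op 6 (insert('a')): buffer="vaaaz" (len 5), cursors c1@4 c2@4 c3@4, authorship .123.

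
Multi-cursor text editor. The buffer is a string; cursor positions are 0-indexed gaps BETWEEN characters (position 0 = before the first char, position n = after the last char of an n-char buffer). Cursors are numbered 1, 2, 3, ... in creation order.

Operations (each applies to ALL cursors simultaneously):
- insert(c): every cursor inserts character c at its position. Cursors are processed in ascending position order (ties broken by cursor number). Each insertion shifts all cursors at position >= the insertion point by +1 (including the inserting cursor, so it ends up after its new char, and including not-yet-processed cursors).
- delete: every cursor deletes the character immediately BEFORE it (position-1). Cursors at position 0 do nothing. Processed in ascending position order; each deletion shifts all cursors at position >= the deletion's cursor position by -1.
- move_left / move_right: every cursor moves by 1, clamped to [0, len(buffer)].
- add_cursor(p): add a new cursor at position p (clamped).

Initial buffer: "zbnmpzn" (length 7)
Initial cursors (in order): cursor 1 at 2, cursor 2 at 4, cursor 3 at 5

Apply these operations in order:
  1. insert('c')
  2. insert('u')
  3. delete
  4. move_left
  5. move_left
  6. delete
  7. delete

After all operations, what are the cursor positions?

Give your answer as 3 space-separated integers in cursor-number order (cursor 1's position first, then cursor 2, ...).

Answer: 0 1 1

Derivation:
After op 1 (insert('c')): buffer="zbcnmcpczn" (len 10), cursors c1@3 c2@6 c3@8, authorship ..1..2.3..
After op 2 (insert('u')): buffer="zbcunmcupcuzn" (len 13), cursors c1@4 c2@8 c3@11, authorship ..11..22.33..
After op 3 (delete): buffer="zbcnmcpczn" (len 10), cursors c1@3 c2@6 c3@8, authorship ..1..2.3..
After op 4 (move_left): buffer="zbcnmcpczn" (len 10), cursors c1@2 c2@5 c3@7, authorship ..1..2.3..
After op 5 (move_left): buffer="zbcnmcpczn" (len 10), cursors c1@1 c2@4 c3@6, authorship ..1..2.3..
After op 6 (delete): buffer="bcmpczn" (len 7), cursors c1@0 c2@2 c3@3, authorship .1..3..
After op 7 (delete): buffer="bpczn" (len 5), cursors c1@0 c2@1 c3@1, authorship ..3..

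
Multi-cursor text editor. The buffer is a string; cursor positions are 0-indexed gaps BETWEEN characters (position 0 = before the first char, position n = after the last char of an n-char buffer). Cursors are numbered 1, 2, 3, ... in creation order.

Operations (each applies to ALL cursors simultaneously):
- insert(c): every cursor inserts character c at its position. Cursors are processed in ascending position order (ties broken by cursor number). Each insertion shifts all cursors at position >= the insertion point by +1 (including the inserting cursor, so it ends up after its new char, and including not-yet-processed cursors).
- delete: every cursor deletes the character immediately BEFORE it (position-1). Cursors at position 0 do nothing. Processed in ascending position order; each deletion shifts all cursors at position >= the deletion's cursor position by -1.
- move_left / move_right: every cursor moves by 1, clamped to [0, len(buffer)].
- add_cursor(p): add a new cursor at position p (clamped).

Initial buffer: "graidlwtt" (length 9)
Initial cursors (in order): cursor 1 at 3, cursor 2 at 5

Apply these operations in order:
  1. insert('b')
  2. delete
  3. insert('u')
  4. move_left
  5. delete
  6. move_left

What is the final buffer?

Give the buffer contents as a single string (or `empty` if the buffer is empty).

After op 1 (insert('b')): buffer="grabidblwtt" (len 11), cursors c1@4 c2@7, authorship ...1..2....
After op 2 (delete): buffer="graidlwtt" (len 9), cursors c1@3 c2@5, authorship .........
After op 3 (insert('u')): buffer="grauidulwtt" (len 11), cursors c1@4 c2@7, authorship ...1..2....
After op 4 (move_left): buffer="grauidulwtt" (len 11), cursors c1@3 c2@6, authorship ...1..2....
After op 5 (delete): buffer="gruiulwtt" (len 9), cursors c1@2 c2@4, authorship ..1.2....
After op 6 (move_left): buffer="gruiulwtt" (len 9), cursors c1@1 c2@3, authorship ..1.2....

Answer: gruiulwtt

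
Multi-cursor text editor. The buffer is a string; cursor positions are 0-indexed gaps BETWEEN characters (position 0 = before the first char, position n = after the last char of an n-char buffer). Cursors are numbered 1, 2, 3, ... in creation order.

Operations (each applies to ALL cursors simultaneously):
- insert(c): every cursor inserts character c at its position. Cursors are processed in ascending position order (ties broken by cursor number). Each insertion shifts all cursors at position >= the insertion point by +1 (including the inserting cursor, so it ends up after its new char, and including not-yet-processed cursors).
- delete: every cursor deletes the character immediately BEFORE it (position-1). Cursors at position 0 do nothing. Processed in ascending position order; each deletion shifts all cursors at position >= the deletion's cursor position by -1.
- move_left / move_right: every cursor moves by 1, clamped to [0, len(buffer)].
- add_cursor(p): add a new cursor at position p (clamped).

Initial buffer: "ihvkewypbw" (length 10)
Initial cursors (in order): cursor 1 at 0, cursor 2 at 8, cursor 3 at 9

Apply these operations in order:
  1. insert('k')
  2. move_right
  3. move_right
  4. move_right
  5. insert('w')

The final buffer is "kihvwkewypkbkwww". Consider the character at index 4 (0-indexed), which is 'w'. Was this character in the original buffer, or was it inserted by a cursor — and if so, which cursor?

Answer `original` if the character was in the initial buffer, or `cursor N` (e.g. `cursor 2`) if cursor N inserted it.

Answer: cursor 1

Derivation:
After op 1 (insert('k')): buffer="kihvkewypkbkw" (len 13), cursors c1@1 c2@10 c3@12, authorship 1........2.3.
After op 2 (move_right): buffer="kihvkewypkbkw" (len 13), cursors c1@2 c2@11 c3@13, authorship 1........2.3.
After op 3 (move_right): buffer="kihvkewypkbkw" (len 13), cursors c1@3 c2@12 c3@13, authorship 1........2.3.
After op 4 (move_right): buffer="kihvkewypkbkw" (len 13), cursors c1@4 c2@13 c3@13, authorship 1........2.3.
After op 5 (insert('w')): buffer="kihvwkewypkbkwww" (len 16), cursors c1@5 c2@16 c3@16, authorship 1...1.....2.3.23
Authorship (.=original, N=cursor N): 1 . . . 1 . . . . . 2 . 3 . 2 3
Index 4: author = 1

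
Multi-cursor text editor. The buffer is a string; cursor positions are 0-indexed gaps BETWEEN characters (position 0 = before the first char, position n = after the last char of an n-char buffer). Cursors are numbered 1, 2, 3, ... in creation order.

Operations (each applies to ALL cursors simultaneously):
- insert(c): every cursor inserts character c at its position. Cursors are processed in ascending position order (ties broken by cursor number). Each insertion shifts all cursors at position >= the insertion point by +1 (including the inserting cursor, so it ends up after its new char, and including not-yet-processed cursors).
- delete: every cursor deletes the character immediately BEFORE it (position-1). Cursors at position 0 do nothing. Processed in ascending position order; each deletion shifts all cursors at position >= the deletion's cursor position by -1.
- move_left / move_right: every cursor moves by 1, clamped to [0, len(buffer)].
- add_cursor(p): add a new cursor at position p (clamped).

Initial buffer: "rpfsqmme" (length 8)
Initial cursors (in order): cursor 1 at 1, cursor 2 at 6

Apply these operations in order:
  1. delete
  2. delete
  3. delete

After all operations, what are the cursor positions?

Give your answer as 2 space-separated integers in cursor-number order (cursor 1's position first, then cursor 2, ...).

After op 1 (delete): buffer="pfsqme" (len 6), cursors c1@0 c2@4, authorship ......
After op 2 (delete): buffer="pfsme" (len 5), cursors c1@0 c2@3, authorship .....
After op 3 (delete): buffer="pfme" (len 4), cursors c1@0 c2@2, authorship ....

Answer: 0 2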